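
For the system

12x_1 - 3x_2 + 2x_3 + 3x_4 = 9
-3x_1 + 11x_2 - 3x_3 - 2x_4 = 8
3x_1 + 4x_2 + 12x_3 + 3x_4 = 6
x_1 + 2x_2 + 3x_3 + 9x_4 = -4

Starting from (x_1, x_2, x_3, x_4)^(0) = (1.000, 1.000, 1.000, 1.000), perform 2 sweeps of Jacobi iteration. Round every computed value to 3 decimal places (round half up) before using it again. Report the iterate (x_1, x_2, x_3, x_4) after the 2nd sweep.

(1.447, 0.593, 0.147, -0.722)

Iteration 1:
  x_1 = (9 - (-3)·1.000 - (2)·1.000 - (3)·1.000) / (12) = 0.583
  x_2 = (8 - (-3)·1.000 - (-3)·1.000 - (-2)·1.000) / (11) = 1.455
  x_3 = (6 - (3)·1.000 - (4)·1.000 - (3)·1.000) / (12) = -0.333
  x_4 = (-4 - (1)·1.000 - (2)·1.000 - (3)·1.000) / (9) = -1.111
Iteration 2:
  x_1 = (9 - (-3)·1.455 - (2)·-0.333 - (3)·-1.111) / (12) = 1.447
  x_2 = (8 - (-3)·0.583 - (-3)·-0.333 - (-2)·-1.111) / (11) = 0.593
  x_3 = (6 - (3)·0.583 - (4)·1.455 - (3)·-1.111) / (12) = 0.147
  x_4 = (-4 - (1)·0.583 - (2)·1.455 - (3)·-0.333) / (9) = -0.722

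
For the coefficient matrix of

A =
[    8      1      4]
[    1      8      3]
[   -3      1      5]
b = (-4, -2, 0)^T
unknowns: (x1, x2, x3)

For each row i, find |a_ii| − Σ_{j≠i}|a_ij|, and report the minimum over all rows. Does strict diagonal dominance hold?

row 1: |8| − (1+4) = 3
row 2: |8| − (1+3) = 4
row 3: |5| − (3+1) = 1
minimum over rows = 1 → strictly diagonally dominant (convergence guaranteed)

1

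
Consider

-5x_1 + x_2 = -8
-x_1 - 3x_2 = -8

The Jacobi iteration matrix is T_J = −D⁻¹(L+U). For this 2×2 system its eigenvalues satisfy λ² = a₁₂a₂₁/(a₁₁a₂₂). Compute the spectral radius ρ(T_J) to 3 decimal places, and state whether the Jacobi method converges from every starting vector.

0.258

a₁₂a₂₁/(a₁₁a₂₂) = (1)·(-1) / ((-5)·(-3)) = -0.066667
ρ = √|-0.066667| = √0.066667 = 0.258
ρ < 1, so Jacobi converges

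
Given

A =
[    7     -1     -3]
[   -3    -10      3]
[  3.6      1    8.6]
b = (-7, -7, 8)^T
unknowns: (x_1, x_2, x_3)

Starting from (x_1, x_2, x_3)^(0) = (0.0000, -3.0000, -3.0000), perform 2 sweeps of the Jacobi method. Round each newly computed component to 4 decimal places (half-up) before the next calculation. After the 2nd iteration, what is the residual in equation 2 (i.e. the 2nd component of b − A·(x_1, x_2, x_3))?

Iteration 1:
  x_1 = (-7 - (-1)·-3.0000 - (-3)·-3.0000) / (7) = -2.7143
  x_2 = (-7 - (-3)·0.0000 - (3)·-3.0000) / (-10) = -0.2000
  x_3 = (8 - (3.6)·0.0000 - (1)·-3.0000) / (8.6) = 1.2791
Iteration 2:
  x_1 = (-7 - (-1)·-0.2000 - (-3)·1.2791) / (7) = -0.4804
  x_2 = (-7 - (-3)·-2.7143 - (3)·1.2791) / (-10) = 1.8980
  x_3 = (8 - (3.6)·-2.7143 - (1)·-0.2000) / (8.6) = 2.0897
Residual b − A·x = (4.5299, 4.2697, -10.1400)

4.2697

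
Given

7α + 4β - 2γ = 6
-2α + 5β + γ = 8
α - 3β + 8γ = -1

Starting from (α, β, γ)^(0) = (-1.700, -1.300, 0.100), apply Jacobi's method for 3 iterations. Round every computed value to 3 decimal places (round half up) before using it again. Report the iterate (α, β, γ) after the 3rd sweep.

Iteration 1:
  α = (6 - (4)·-1.300 - (-2)·0.100) / (7) = 1.629
  β = (8 - (-2)·-1.700 - (1)·0.100) / (5) = 0.900
  γ = (-1 - (1)·-1.700 - (-3)·-1.300) / (8) = -0.400
Iteration 2:
  α = (6 - (4)·0.900 - (-2)·-0.400) / (7) = 0.229
  β = (8 - (-2)·1.629 - (1)·-0.400) / (5) = 2.332
  γ = (-1 - (1)·1.629 - (-3)·0.900) / (8) = 0.009
Iteration 3:
  α = (6 - (4)·2.332 - (-2)·0.009) / (7) = -0.473
  β = (8 - (-2)·0.229 - (1)·0.009) / (5) = 1.690
  γ = (-1 - (1)·0.229 - (-3)·2.332) / (8) = 0.721

(-0.473, 1.690, 0.721)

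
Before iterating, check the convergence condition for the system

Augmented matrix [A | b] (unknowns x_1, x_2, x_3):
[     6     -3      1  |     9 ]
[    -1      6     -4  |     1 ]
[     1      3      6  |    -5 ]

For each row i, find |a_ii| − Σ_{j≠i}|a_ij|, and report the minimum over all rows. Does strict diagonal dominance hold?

row 1: |6| − (3+1) = 2
row 2: |6| − (1+4) = 1
row 3: |6| − (1+3) = 2
minimum over rows = 1 → strictly diagonally dominant (convergence guaranteed)

1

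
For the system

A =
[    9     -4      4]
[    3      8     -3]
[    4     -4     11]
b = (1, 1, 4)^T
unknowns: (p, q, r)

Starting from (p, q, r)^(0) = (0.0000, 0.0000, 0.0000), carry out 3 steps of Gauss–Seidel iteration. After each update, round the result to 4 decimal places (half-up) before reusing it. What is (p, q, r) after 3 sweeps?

Iteration 1:
  p = (1 - (-4)·0.0000 - (4)·0.0000) / (9) = 0.1111
  q = (1 - (3)·0.1111 - (-3)·0.0000) / (8) = 0.0833
  r = (4 - (4)·0.1111 - (-4)·0.0833) / (11) = 0.3535
Iteration 2:
  p = (1 - (-4)·0.0833 - (4)·0.3535) / (9) = -0.0090
  q = (1 - (3)·-0.0090 - (-3)·0.3535) / (8) = 0.2609
  r = (4 - (4)·-0.0090 - (-4)·0.2609) / (11) = 0.4618
Iteration 3:
  p = (1 - (-4)·0.2609 - (4)·0.4618) / (9) = 0.0218
  q = (1 - (3)·0.0218 - (-3)·0.4618) / (8) = 0.2900
  r = (4 - (4)·0.0218 - (-4)·0.2900) / (11) = 0.4612

(0.0218, 0.2900, 0.4612)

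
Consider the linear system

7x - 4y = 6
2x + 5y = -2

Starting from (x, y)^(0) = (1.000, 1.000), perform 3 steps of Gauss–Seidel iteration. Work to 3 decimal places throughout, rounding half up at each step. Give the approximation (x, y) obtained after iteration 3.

Iteration 1:
  x = (6 - (-4)·1.000) / (7) = 1.429
  y = (-2 - (2)·1.429) / (5) = -0.972
Iteration 2:
  x = (6 - (-4)·-0.972) / (7) = 0.302
  y = (-2 - (2)·0.302) / (5) = -0.521
Iteration 3:
  x = (6 - (-4)·-0.521) / (7) = 0.559
  y = (-2 - (2)·0.559) / (5) = -0.624

(0.559, -0.624)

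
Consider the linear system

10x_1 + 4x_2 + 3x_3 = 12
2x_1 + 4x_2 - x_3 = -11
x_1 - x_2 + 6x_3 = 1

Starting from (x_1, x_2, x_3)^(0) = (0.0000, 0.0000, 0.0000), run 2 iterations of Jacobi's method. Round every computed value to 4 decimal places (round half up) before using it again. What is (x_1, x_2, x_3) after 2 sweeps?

(2.2500, -3.3083, -0.4917)

Iteration 1:
  x_1 = (12 - (4)·0.0000 - (3)·0.0000) / (10) = 1.2000
  x_2 = (-11 - (2)·0.0000 - (-1)·0.0000) / (4) = -2.7500
  x_3 = (1 - (1)·0.0000 - (-1)·0.0000) / (6) = 0.1667
Iteration 2:
  x_1 = (12 - (4)·-2.7500 - (3)·0.1667) / (10) = 2.2500
  x_2 = (-11 - (2)·1.2000 - (-1)·0.1667) / (4) = -3.3083
  x_3 = (1 - (1)·1.2000 - (-1)·-2.7500) / (6) = -0.4917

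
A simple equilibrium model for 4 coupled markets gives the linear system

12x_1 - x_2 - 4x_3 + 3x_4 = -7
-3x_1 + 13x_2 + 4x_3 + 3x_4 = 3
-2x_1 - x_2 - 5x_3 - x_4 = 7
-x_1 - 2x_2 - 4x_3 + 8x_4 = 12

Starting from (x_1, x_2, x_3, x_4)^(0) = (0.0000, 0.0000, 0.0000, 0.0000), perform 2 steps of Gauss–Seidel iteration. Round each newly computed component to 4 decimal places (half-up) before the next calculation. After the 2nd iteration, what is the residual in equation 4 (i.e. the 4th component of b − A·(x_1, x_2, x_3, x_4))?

-0.0002

Iteration 1:
  x_1 = (-7 - (-1)·0.0000 - (-4)·0.0000 - (3)·0.0000) / (12) = -0.5833
  x_2 = (3 - (-3)·-0.5833 - (4)·0.0000 - (3)·0.0000) / (13) = 0.0962
  x_3 = (7 - (-2)·-0.5833 - (-1)·0.0962 - (-1)·0.0000) / (-5) = -1.1859
  x_4 = (12 - (-1)·-0.5833 - (-2)·0.0962 - (-4)·-1.1859) / (8) = 0.8582
Iteration 2:
  x_1 = (-7 - (-1)·0.0962 - (-4)·-1.1859 - (3)·0.8582) / (12) = -1.1852
  x_2 = (3 - (-3)·-1.1852 - (4)·-1.1859 - (3)·0.8582) / (13) = 0.1241
  x_3 = (7 - (-2)·-1.1852 - (-1)·0.1241 - (-1)·0.8582) / (-5) = -1.1224
  x_4 = (12 - (-1)·-1.1852 - (-2)·0.1241 - (-4)·-1.1224) / (8) = 0.8217
Residual b − A·x = (0.3918, -0.1444, -0.0366, -0.0002)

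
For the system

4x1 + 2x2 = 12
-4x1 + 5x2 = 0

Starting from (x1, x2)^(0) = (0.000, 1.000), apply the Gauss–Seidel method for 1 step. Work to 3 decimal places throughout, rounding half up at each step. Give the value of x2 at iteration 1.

Iteration 1:
  x1 = (12 - (2)·1.000) / (4) = 2.500
  x2 = (0 - (-4)·2.500) / (5) = 2.000

2.000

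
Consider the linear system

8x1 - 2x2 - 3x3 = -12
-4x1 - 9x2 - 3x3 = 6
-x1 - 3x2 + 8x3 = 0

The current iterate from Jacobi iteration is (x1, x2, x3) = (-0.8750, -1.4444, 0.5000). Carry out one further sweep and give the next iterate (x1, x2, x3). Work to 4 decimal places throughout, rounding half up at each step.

(-1.6736, -0.4444, -0.6510)

One sweep:
  x1 = (-12 - (-2)·-1.4444 - (-3)·0.5000) / (8) = -1.6736
  x2 = (6 - (-4)·-0.8750 - (-3)·0.5000) / (-9) = -0.4444
  x3 = (0 - (-1)·-0.8750 - (-3)·-1.4444) / (8) = -0.6510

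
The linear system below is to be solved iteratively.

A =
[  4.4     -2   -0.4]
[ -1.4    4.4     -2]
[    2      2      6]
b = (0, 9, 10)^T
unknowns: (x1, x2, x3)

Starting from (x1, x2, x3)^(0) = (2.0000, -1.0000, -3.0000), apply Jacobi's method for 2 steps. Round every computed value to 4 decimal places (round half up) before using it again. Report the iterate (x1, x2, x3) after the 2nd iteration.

Iteration 1:
  x1 = (0 - (-2)·-1.0000 - (-0.4)·-3.0000) / (4.4) = -0.7273
  x2 = (9 - (-1.4)·2.0000 - (-2)·-3.0000) / (4.4) = 1.3182
  x3 = (10 - (2)·2.0000 - (2)·-1.0000) / (6) = 1.3333
Iteration 2:
  x1 = (0 - (-2)·1.3182 - (-0.4)·1.3333) / (4.4) = 0.7204
  x2 = (9 - (-1.4)·-0.7273 - (-2)·1.3333) / (4.4) = 2.4201
  x3 = (10 - (2)·-0.7273 - (2)·1.3182) / (6) = 1.4697

(0.7204, 2.4201, 1.4697)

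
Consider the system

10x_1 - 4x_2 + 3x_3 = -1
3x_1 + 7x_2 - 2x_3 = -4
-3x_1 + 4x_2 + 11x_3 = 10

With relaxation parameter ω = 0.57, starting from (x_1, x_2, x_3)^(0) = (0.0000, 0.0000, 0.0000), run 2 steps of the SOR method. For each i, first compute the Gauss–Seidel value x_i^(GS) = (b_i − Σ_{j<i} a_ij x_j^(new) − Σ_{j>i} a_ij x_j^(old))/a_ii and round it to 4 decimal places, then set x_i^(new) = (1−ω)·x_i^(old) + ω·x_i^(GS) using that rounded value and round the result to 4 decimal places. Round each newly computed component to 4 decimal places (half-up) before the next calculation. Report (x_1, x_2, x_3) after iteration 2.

Iteration 1:
  x_1: GS value = (-1 - (-4)·0.0000 - (3)·0.0000) / (10) = -0.1000;  x_1 ← (1−ω)·0.0000 + ω·-0.1000 = -0.0570
  x_2: GS value = (-4 - (3)·-0.0570 - (-2)·0.0000) / (7) = -0.5470;  x_2 ← (1−ω)·0.0000 + ω·-0.5470 = -0.3118
  x_3: GS value = (10 - (-3)·-0.0570 - (4)·-0.3118) / (11) = 1.0069;  x_3 ← (1−ω)·0.0000 + ω·1.0069 = 0.5739
Iteration 2:
  x_1: GS value = (-1 - (-4)·-0.3118 - (3)·0.5739) / (10) = -0.3969;  x_1 ← (1−ω)·-0.0570 + ω·-0.3969 = -0.2507
  x_2: GS value = (-4 - (3)·-0.2507 - (-2)·0.5739) / (7) = -0.3000;  x_2 ← (1−ω)·-0.3118 + ω·-0.3000 = -0.3051
  x_3: GS value = (10 - (-3)·-0.2507 - (4)·-0.3051) / (11) = 0.9517;  x_3 ← (1−ω)·0.5739 + ω·0.9517 = 0.7892

(-0.2507, -0.3051, 0.7892)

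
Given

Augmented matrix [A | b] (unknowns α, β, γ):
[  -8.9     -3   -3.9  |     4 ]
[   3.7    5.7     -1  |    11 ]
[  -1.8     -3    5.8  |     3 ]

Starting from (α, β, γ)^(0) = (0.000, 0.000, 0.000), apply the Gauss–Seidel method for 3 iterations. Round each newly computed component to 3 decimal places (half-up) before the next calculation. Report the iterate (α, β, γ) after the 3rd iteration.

(-2.345, 3.751, 1.730)

Iteration 1:
  α = (4 - (-3)·0.000 - (-3.9)·0.000) / (-8.9) = -0.449
  β = (11 - (3.7)·-0.449 - (-1)·0.000) / (5.7) = 2.221
  γ = (3 - (-1.8)·-0.449 - (-3)·2.221) / (5.8) = 1.527
Iteration 2:
  α = (4 - (-3)·2.221 - (-3.9)·1.527) / (-8.9) = -1.867
  β = (11 - (3.7)·-1.867 - (-1)·1.527) / (5.7) = 3.410
  γ = (3 - (-1.8)·-1.867 - (-3)·3.410) / (5.8) = 1.702
Iteration 3:
  α = (4 - (-3)·3.410 - (-3.9)·1.702) / (-8.9) = -2.345
  β = (11 - (3.7)·-2.345 - (-1)·1.702) / (5.7) = 3.751
  γ = (3 - (-1.8)·-2.345 - (-3)·3.751) / (5.8) = 1.730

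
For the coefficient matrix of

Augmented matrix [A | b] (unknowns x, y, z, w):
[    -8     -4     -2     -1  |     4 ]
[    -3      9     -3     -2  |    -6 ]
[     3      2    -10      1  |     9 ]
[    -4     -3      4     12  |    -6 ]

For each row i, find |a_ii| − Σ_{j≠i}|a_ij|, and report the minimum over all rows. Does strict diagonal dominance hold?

row 1: |-8| − (4+2+1) = 1
row 2: |9| − (3+3+2) = 1
row 3: |-10| − (3+2+1) = 4
row 4: |12| − (4+3+4) = 1
minimum over rows = 1 → strictly diagonally dominant (convergence guaranteed)

1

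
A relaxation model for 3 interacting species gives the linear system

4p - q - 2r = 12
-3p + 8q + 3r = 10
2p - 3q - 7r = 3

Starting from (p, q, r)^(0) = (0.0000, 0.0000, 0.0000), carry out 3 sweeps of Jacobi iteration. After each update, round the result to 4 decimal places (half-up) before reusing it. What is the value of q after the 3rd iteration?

Iteration 1:
  p = (12 - (-1)·0.0000 - (-2)·0.0000) / (4) = 3.0000
  q = (10 - (-3)·0.0000 - (3)·0.0000) / (8) = 1.2500
  r = (3 - (2)·0.0000 - (-3)·0.0000) / (-7) = -0.4286
Iteration 2:
  p = (12 - (-1)·1.2500 - (-2)·-0.4286) / (4) = 3.0982
  q = (10 - (-3)·3.0000 - (3)·-0.4286) / (8) = 2.5357
  r = (3 - (2)·3.0000 - (-3)·1.2500) / (-7) = -0.1071
Iteration 3:
  p = (12 - (-1)·2.5357 - (-2)·-0.1071) / (4) = 3.5804
  q = (10 - (-3)·3.0982 - (3)·-0.1071) / (8) = 2.4520
  r = (3 - (2)·3.0982 - (-3)·2.5357) / (-7) = -0.6301

2.4520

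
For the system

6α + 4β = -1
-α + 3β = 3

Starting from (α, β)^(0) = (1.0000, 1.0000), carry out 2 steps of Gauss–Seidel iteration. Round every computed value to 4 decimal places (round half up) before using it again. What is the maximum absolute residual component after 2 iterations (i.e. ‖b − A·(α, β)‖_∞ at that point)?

0.2474

Iteration 1:
  α = (-1 - (4)·1.0000) / (6) = -0.8333
  β = (3 - (-1)·-0.8333) / (3) = 0.7222
Iteration 2:
  α = (-1 - (4)·0.7222) / (6) = -0.6481
  β = (3 - (-1)·-0.6481) / (3) = 0.7840
Residual b − A·x = (-0.2474, -0.0001); ∞-norm = 0.2474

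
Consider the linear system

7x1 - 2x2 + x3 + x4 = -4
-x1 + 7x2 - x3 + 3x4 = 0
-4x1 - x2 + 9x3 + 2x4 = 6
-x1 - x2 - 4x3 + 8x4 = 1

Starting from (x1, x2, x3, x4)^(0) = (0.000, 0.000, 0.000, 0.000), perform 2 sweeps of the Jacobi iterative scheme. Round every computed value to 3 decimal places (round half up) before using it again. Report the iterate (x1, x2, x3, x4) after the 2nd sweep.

(-0.685, -0.040, 0.385, 0.387)

Iteration 1:
  x1 = (-4 - (-2)·0.000 - (1)·0.000 - (1)·0.000) / (7) = -0.571
  x2 = (0 - (-1)·0.000 - (-1)·0.000 - (3)·0.000) / (7) = 0.000
  x3 = (6 - (-4)·0.000 - (-1)·0.000 - (2)·0.000) / (9) = 0.667
  x4 = (1 - (-1)·0.000 - (-1)·0.000 - (-4)·0.000) / (8) = 0.125
Iteration 2:
  x1 = (-4 - (-2)·0.000 - (1)·0.667 - (1)·0.125) / (7) = -0.685
  x2 = (0 - (-1)·-0.571 - (-1)·0.667 - (3)·0.125) / (7) = -0.040
  x3 = (6 - (-4)·-0.571 - (-1)·0.000 - (2)·0.125) / (9) = 0.385
  x4 = (1 - (-1)·-0.571 - (-1)·0.000 - (-4)·0.667) / (8) = 0.387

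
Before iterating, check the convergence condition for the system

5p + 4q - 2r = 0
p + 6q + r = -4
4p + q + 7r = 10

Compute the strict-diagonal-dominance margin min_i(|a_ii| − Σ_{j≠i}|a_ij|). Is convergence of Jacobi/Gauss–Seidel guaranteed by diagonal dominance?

-1

row 1: |5| − (4+2) = -1
row 2: |6| − (1+1) = 4
row 3: |7| − (4+1) = 2
minimum over rows = -1 → not strictly diagonally dominant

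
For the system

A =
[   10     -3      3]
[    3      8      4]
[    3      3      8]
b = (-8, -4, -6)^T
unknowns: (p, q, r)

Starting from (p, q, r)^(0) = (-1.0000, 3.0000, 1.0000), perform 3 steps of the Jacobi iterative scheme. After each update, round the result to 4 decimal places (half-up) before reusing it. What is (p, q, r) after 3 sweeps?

Iteration 1:
  p = (-8 - (-3)·3.0000 - (3)·1.0000) / (10) = -0.2000
  q = (-4 - (3)·-1.0000 - (4)·1.0000) / (8) = -0.6250
  r = (-6 - (3)·-1.0000 - (3)·3.0000) / (8) = -1.5000
Iteration 2:
  p = (-8 - (-3)·-0.6250 - (3)·-1.5000) / (10) = -0.5375
  q = (-4 - (3)·-0.2000 - (4)·-1.5000) / (8) = 0.3250
  r = (-6 - (3)·-0.2000 - (3)·-0.6250) / (8) = -0.4406
Iteration 3:
  p = (-8 - (-3)·0.3250 - (3)·-0.4406) / (10) = -0.5703
  q = (-4 - (3)·-0.5375 - (4)·-0.4406) / (8) = -0.0781
  r = (-6 - (3)·-0.5375 - (3)·0.3250) / (8) = -0.6703

(-0.5703, -0.0781, -0.6703)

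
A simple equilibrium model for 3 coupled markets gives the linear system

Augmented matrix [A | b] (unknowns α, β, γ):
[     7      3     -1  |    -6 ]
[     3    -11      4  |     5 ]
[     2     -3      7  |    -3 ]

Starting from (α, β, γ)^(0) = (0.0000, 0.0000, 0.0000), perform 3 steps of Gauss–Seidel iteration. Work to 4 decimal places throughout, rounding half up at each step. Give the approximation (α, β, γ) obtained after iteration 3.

(-0.5985, -0.8329, -0.6145)

Iteration 1:
  α = (-6 - (3)·0.0000 - (-1)·0.0000) / (7) = -0.8571
  β = (5 - (3)·-0.8571 - (4)·0.0000) / (-11) = -0.6883
  γ = (-3 - (2)·-0.8571 - (-3)·-0.6883) / (7) = -0.4787
Iteration 2:
  α = (-6 - (3)·-0.6883 - (-1)·-0.4787) / (7) = -0.6305
  β = (5 - (3)·-0.6305 - (4)·-0.4787) / (-11) = -0.8006
  γ = (-3 - (2)·-0.6305 - (-3)·-0.8006) / (7) = -0.5915
Iteration 3:
  α = (-6 - (3)·-0.8006 - (-1)·-0.5915) / (7) = -0.5985
  β = (5 - (3)·-0.5985 - (4)·-0.5915) / (-11) = -0.8329
  γ = (-3 - (2)·-0.5985 - (-3)·-0.8329) / (7) = -0.6145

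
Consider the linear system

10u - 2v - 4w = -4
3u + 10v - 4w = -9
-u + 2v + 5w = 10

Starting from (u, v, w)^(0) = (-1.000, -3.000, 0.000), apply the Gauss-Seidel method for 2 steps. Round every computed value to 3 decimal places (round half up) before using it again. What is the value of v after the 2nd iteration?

Iteration 1:
  u = (-4 - (-2)·-3.000 - (-4)·0.000) / (10) = -1.000
  v = (-9 - (3)·-1.000 - (-4)·0.000) / (10) = -0.600
  w = (10 - (-1)·-1.000 - (2)·-0.600) / (5) = 2.040
Iteration 2:
  u = (-4 - (-2)·-0.600 - (-4)·2.040) / (10) = 0.296
  v = (-9 - (3)·0.296 - (-4)·2.040) / (10) = -0.173
  w = (10 - (-1)·0.296 - (2)·-0.173) / (5) = 2.128

-0.173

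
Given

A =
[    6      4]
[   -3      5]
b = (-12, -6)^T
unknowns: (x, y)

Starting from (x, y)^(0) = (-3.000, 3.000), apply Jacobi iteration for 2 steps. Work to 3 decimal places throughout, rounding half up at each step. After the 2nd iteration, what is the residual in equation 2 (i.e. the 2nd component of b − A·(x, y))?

12.000

Iteration 1:
  x = (-12 - (4)·3.000) / (6) = -4.000
  y = (-6 - (-3)·-3.000) / (5) = -3.000
Iteration 2:
  x = (-12 - (4)·-3.000) / (6) = 0.000
  y = (-6 - (-3)·-4.000) / (5) = -3.600
Residual b − A·x = (2.400, 12.000)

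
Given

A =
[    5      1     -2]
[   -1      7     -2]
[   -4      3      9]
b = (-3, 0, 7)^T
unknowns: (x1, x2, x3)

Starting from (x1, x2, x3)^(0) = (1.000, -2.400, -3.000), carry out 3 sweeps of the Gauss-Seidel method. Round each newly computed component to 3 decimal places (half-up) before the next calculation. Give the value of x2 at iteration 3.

Iteration 1:
  x1 = (-3 - (1)·-2.400 - (-2)·-3.000) / (5) = -1.320
  x2 = (0 - (-1)·-1.320 - (-2)·-3.000) / (7) = -1.046
  x3 = (7 - (-4)·-1.320 - (3)·-1.046) / (9) = 0.540
Iteration 2:
  x1 = (-3 - (1)·-1.046 - (-2)·0.540) / (5) = -0.175
  x2 = (0 - (-1)·-0.175 - (-2)·0.540) / (7) = 0.129
  x3 = (7 - (-4)·-0.175 - (3)·0.129) / (9) = 0.657
Iteration 3:
  x1 = (-3 - (1)·0.129 - (-2)·0.657) / (5) = -0.363
  x2 = (0 - (-1)·-0.363 - (-2)·0.657) / (7) = 0.136
  x3 = (7 - (-4)·-0.363 - (3)·0.136) / (9) = 0.571

0.136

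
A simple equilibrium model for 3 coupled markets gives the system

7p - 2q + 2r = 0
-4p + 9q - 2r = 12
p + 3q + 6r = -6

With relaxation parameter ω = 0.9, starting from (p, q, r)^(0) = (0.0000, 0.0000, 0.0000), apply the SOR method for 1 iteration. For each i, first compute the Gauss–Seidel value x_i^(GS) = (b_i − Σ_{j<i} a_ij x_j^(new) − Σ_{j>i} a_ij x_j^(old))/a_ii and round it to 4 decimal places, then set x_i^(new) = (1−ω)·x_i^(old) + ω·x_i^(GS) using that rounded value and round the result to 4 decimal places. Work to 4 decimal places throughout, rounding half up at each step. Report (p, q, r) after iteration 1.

Iteration 1:
  p: GS value = (0 - (-2)·0.0000 - (2)·0.0000) / (7) = 0.0000;  p ← (1−ω)·0.0000 + ω·0.0000 = 0.0000
  q: GS value = (12 - (-4)·0.0000 - (-2)·0.0000) / (9) = 1.3333;  q ← (1−ω)·0.0000 + ω·1.3333 = 1.2000
  r: GS value = (-6 - (1)·0.0000 - (3)·1.2000) / (6) = -1.6000;  r ← (1−ω)·0.0000 + ω·-1.6000 = -1.4400

(0.0000, 1.2000, -1.4400)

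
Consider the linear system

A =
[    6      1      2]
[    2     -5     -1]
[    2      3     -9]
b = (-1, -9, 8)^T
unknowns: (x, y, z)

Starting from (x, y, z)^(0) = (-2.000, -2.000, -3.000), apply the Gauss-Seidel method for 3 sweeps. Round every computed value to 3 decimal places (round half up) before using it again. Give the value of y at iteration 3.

1.830

Iteration 1:
  x = (-1 - (1)·-2.000 - (2)·-3.000) / (6) = 1.167
  y = (-9 - (2)·1.167 - (-1)·-3.000) / (-5) = 2.867
  z = (8 - (2)·1.167 - (3)·2.867) / (-9) = 0.326
Iteration 2:
  x = (-1 - (1)·2.867 - (2)·0.326) / (6) = -0.753
  y = (-9 - (2)·-0.753 - (-1)·0.326) / (-5) = 1.434
  z = (8 - (2)·-0.753 - (3)·1.434) / (-9) = -0.578
Iteration 3:
  x = (-1 - (1)·1.434 - (2)·-0.578) / (6) = -0.213
  y = (-9 - (2)·-0.213 - (-1)·-0.578) / (-5) = 1.830
  z = (8 - (2)·-0.213 - (3)·1.830) / (-9) = -0.326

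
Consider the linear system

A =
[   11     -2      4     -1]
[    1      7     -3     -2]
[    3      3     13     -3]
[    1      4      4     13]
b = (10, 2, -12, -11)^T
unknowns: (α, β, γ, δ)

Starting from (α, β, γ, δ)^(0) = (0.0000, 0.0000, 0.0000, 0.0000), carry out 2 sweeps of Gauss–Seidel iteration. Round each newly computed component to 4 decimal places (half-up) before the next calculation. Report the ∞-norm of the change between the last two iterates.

Iteration 1:
  α = (10 - (-2)·0.0000 - (4)·0.0000 - (-1)·0.0000) / (11) = 0.9091
  β = (2 - (1)·0.9091 - (-3)·0.0000 - (-2)·0.0000) / (7) = 0.1558
  γ = (-12 - (3)·0.9091 - (3)·0.1558 - (-3)·0.0000) / (13) = -1.1688
  δ = (-11 - (1)·0.9091 - (4)·0.1558 - (4)·-1.1688) / (13) = -0.6044
Iteration 2:
  α = (10 - (-2)·0.1558 - (4)·-1.1688 - (-1)·-0.6044) / (11) = 1.3075
  β = (2 - (1)·1.3075 - (-3)·-1.1688 - (-2)·-0.6044) / (7) = -0.5747
  γ = (-12 - (3)·1.3075 - (3)·-0.5747 - (-3)·-0.6044) / (13) = -1.2317
  δ = (-11 - (1)·1.3075 - (4)·-0.5747 - (4)·-1.2317) / (13) = -0.3909
Change: (0.3984, -0.7305, -0.0629, 0.2135) → max |·| = 0.7305

0.7305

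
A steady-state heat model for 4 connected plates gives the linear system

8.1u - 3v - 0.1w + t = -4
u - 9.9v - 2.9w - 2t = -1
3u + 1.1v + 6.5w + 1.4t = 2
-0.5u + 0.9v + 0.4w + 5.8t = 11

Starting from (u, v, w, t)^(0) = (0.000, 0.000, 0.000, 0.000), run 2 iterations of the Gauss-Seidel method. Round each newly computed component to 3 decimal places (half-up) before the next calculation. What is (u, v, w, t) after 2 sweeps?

(-0.692, -0.489, 0.320, 1.891)

Iteration 1:
  u = (-4 - (-3)·0.000 - (-0.1)·0.000 - (1)·0.000) / (8.1) = -0.494
  v = (-1 - (1)·-0.494 - (-2.9)·0.000 - (-2)·0.000) / (-9.9) = 0.051
  w = (2 - (3)·-0.494 - (1.1)·0.051 - (1.4)·0.000) / (6.5) = 0.527
  t = (11 - (-0.5)·-0.494 - (0.9)·0.051 - (0.4)·0.527) / (5.8) = 1.810
Iteration 2:
  u = (-4 - (-3)·0.051 - (-0.1)·0.527 - (1)·1.810) / (8.1) = -0.692
  v = (-1 - (1)·-0.692 - (-2.9)·0.527 - (-2)·1.810) / (-9.9) = -0.489
  w = (2 - (3)·-0.692 - (1.1)·-0.489 - (1.4)·1.810) / (6.5) = 0.320
  t = (11 - (-0.5)·-0.692 - (0.9)·-0.489 - (0.4)·0.320) / (5.8) = 1.891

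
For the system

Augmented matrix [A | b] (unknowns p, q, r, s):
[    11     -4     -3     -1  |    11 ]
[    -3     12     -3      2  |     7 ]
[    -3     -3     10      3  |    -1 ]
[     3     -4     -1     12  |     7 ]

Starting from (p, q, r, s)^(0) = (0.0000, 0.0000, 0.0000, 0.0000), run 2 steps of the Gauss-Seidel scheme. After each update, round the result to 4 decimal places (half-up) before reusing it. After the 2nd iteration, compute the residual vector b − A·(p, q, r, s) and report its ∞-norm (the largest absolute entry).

Iteration 1:
  p = (11 - (-4)·0.0000 - (-3)·0.0000 - (-1)·0.0000) / (11) = 1.0000
  q = (7 - (-3)·1.0000 - (-3)·0.0000 - (2)·0.0000) / (12) = 0.8333
  r = (-1 - (-3)·1.0000 - (-3)·0.8333 - (3)·0.0000) / (10) = 0.4500
  s = (7 - (3)·1.0000 - (-4)·0.8333 - (-1)·0.4500) / (12) = 0.6486
Iteration 2:
  p = (11 - (-4)·0.8333 - (-3)·0.4500 - (-1)·0.6486) / (11) = 1.4847
  q = (7 - (-3)·1.4847 - (-3)·0.4500 - (2)·0.6486) / (12) = 0.9589
  r = (-1 - (-3)·1.4847 - (-3)·0.9589 - (3)·0.6486) / (10) = 0.4385
  s = (7 - (3)·1.4847 - (-4)·0.9589 - (-1)·0.4385) / (12) = 0.5683
Residual b − A·x = (0.3877, 0.1262, 0.2409, 0.0004); ∞-norm = 0.3877

0.3877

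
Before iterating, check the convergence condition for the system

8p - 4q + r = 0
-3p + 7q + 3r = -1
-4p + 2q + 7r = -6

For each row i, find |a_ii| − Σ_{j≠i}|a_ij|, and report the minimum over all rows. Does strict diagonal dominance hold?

1

row 1: |8| − (4+1) = 3
row 2: |7| − (3+3) = 1
row 3: |7| − (4+2) = 1
minimum over rows = 1 → strictly diagonally dominant (convergence guaranteed)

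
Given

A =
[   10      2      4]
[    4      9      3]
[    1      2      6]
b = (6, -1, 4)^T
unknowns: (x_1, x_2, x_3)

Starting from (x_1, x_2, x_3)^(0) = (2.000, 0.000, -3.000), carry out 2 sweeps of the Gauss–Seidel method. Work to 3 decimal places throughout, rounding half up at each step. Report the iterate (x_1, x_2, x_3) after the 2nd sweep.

Iteration 1:
  x_1 = (6 - (2)·0.000 - (4)·-3.000) / (10) = 1.800
  x_2 = (-1 - (4)·1.800 - (3)·-3.000) / (9) = 0.089
  x_3 = (4 - (1)·1.800 - (2)·0.089) / (6) = 0.337
Iteration 2:
  x_1 = (6 - (2)·0.089 - (4)·0.337) / (10) = 0.447
  x_2 = (-1 - (4)·0.447 - (3)·0.337) / (9) = -0.422
  x_3 = (4 - (1)·0.447 - (2)·-0.422) / (6) = 0.733

(0.447, -0.422, 0.733)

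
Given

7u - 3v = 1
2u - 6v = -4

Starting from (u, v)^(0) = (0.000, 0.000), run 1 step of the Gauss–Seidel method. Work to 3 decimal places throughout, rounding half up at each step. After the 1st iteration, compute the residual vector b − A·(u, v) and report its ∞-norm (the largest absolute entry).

Iteration 1:
  u = (1 - (-3)·0.000) / (7) = 0.143
  v = (-4 - (2)·0.143) / (-6) = 0.714
Residual b − A·x = (2.141, -0.002); ∞-norm = 2.141

2.141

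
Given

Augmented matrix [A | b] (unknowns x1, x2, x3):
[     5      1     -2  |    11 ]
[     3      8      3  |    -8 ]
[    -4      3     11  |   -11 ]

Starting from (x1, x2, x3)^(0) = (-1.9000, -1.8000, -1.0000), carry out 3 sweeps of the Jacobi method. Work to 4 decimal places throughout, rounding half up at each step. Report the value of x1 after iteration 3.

Iteration 1:
  x1 = (11 - (1)·-1.8000 - (-2)·-1.0000) / (5) = 2.1600
  x2 = (-8 - (3)·-1.9000 - (3)·-1.0000) / (8) = 0.0875
  x3 = (-11 - (-4)·-1.9000 - (3)·-1.8000) / (11) = -1.2000
Iteration 2:
  x1 = (11 - (1)·0.0875 - (-2)·-1.2000) / (5) = 1.7025
  x2 = (-8 - (3)·2.1600 - (3)·-1.2000) / (8) = -1.3600
  x3 = (-11 - (-4)·2.1600 - (3)·0.0875) / (11) = -0.2384
Iteration 3:
  x1 = (11 - (1)·-1.3600 - (-2)·-0.2384) / (5) = 2.3766
  x2 = (-8 - (3)·1.7025 - (3)·-0.2384) / (8) = -1.5490
  x3 = (-11 - (-4)·1.7025 - (3)·-1.3600) / (11) = -0.0100

2.3766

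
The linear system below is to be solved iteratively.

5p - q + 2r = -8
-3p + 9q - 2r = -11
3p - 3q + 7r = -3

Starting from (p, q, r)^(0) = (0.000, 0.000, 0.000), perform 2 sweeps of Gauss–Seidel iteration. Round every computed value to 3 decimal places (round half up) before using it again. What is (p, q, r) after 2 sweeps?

(-1.753, -1.917, -0.499)

Iteration 1:
  p = (-8 - (-1)·0.000 - (2)·0.000) / (5) = -1.600
  q = (-11 - (-3)·-1.600 - (-2)·0.000) / (9) = -1.756
  r = (-3 - (3)·-1.600 - (-3)·-1.756) / (7) = -0.495
Iteration 2:
  p = (-8 - (-1)·-1.756 - (2)·-0.495) / (5) = -1.753
  q = (-11 - (-3)·-1.753 - (-2)·-0.495) / (9) = -1.917
  r = (-3 - (3)·-1.753 - (-3)·-1.917) / (7) = -0.499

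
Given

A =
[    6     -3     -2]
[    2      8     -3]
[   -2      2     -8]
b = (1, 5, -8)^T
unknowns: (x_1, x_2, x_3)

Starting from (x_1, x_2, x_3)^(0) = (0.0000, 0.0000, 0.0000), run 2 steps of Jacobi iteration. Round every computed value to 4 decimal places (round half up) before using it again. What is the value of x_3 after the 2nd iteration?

Iteration 1:
  x_1 = (1 - (-3)·0.0000 - (-2)·0.0000) / (6) = 0.1667
  x_2 = (5 - (2)·0.0000 - (-3)·0.0000) / (8) = 0.6250
  x_3 = (-8 - (-2)·0.0000 - (2)·0.0000) / (-8) = 1.0000
Iteration 2:
  x_1 = (1 - (-3)·0.6250 - (-2)·1.0000) / (6) = 0.8125
  x_2 = (5 - (2)·0.1667 - (-3)·1.0000) / (8) = 0.9583
  x_3 = (-8 - (-2)·0.1667 - (2)·0.6250) / (-8) = 1.1146

1.1146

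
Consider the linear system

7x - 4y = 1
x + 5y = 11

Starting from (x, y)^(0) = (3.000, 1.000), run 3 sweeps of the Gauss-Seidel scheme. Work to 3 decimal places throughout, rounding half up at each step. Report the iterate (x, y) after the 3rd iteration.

(1.249, 1.950)

Iteration 1:
  x = (1 - (-4)·1.000) / (7) = 0.714
  y = (11 - (1)·0.714) / (5) = 2.057
Iteration 2:
  x = (1 - (-4)·2.057) / (7) = 1.318
  y = (11 - (1)·1.318) / (5) = 1.936
Iteration 3:
  x = (1 - (-4)·1.936) / (7) = 1.249
  y = (11 - (1)·1.249) / (5) = 1.950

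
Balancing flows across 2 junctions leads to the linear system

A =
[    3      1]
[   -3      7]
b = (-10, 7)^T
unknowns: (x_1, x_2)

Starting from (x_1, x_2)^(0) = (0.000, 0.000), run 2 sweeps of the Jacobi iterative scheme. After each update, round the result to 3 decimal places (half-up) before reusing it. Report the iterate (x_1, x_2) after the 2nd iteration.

(-3.667, -0.428)

Iteration 1:
  x_1 = (-10 - (1)·0.000) / (3) = -3.333
  x_2 = (7 - (-3)·0.000) / (7) = 1.000
Iteration 2:
  x_1 = (-10 - (1)·1.000) / (3) = -3.667
  x_2 = (7 - (-3)·-3.333) / (7) = -0.428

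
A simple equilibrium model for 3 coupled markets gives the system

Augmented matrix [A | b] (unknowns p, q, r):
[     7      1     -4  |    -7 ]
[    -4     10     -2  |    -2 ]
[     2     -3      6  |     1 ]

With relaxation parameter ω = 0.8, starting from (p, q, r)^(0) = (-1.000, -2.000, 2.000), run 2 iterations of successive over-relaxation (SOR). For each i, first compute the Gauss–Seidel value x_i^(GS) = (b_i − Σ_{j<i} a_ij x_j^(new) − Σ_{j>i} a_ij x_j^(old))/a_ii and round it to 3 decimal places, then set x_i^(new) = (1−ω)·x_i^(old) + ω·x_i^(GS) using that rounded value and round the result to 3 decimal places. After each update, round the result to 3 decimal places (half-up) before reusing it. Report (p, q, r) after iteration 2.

(-0.558, -0.311, 0.241)

Iteration 1:
  p: GS value = (-7 - (1)·-2.000 - (-4)·2.000) / (7) = 0.429;  p ← (1−ω)·-1.000 + ω·0.429 = 0.143
  q: GS value = (-2 - (-4)·0.143 - (-2)·2.000) / (10) = 0.257;  q ← (1−ω)·-2.000 + ω·0.257 = -0.194
  r: GS value = (1 - (2)·0.143 - (-3)·-0.194) / (6) = 0.022;  r ← (1−ω)·2.000 + ω·0.022 = 0.418
Iteration 2:
  p: GS value = (-7 - (1)·-0.194 - (-4)·0.418) / (7) = -0.733;  p ← (1−ω)·0.143 + ω·-0.733 = -0.558
  q: GS value = (-2 - (-4)·-0.558 - (-2)·0.418) / (10) = -0.340;  q ← (1−ω)·-0.194 + ω·-0.340 = -0.311
  r: GS value = (1 - (2)·-0.558 - (-3)·-0.311) / (6) = 0.197;  r ← (1−ω)·0.418 + ω·0.197 = 0.241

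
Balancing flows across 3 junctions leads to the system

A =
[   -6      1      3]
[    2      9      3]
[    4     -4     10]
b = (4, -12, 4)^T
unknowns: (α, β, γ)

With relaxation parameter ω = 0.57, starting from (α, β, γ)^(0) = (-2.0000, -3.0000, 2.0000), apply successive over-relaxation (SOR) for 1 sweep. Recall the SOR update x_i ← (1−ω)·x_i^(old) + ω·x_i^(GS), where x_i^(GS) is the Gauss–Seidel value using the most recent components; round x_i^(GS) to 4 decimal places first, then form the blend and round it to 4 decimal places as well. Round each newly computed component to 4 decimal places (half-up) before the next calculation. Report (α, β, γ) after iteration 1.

Iteration 1:
  α: GS value = (4 - (1)·-3.0000 - (3)·2.0000) / (-6) = -0.1667;  α ← (1−ω)·-2.0000 + ω·-0.1667 = -0.9550
  β: GS value = (-12 - (2)·-0.9550 - (3)·2.0000) / (9) = -1.7878;  β ← (1−ω)·-3.0000 + ω·-1.7878 = -2.3090
  γ: GS value = (4 - (4)·-0.9550 - (-4)·-2.3090) / (10) = -0.1416;  γ ← (1−ω)·2.0000 + ω·-0.1416 = 0.7793

(-0.9550, -2.3090, 0.7793)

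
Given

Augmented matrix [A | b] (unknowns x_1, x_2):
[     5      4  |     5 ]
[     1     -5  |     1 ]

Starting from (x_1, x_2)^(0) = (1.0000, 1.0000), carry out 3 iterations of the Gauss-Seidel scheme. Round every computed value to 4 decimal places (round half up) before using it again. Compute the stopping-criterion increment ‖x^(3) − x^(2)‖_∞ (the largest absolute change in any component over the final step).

Iteration 1:
  x_1 = (5 - (4)·1.0000) / (5) = 0.2000
  x_2 = (1 - (1)·0.2000) / (-5) = -0.1600
Iteration 2:
  x_1 = (5 - (4)·-0.1600) / (5) = 1.1280
  x_2 = (1 - (1)·1.1280) / (-5) = 0.0256
Iteration 3:
  x_1 = (5 - (4)·0.0256) / (5) = 0.9795
  x_2 = (1 - (1)·0.9795) / (-5) = -0.0041
Change: (-0.1485, -0.0297) → max |·| = 0.1485

0.1485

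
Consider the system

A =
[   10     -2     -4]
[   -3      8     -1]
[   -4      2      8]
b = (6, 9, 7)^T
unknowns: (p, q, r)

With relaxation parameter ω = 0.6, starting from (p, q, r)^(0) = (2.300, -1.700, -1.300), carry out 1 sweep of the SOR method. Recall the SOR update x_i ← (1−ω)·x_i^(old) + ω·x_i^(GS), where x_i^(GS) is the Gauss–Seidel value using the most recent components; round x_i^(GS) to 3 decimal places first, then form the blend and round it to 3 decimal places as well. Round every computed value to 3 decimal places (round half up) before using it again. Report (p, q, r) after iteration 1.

(0.764, 0.069, 0.224)

Iteration 1:
  p: GS value = (6 - (-2)·-1.700 - (-4)·-1.300) / (10) = -0.260;  p ← (1−ω)·2.300 + ω·-0.260 = 0.764
  q: GS value = (9 - (-3)·0.764 - (-1)·-1.300) / (8) = 1.249;  q ← (1−ω)·-1.700 + ω·1.249 = 0.069
  r: GS value = (7 - (-4)·0.764 - (2)·0.069) / (8) = 1.240;  r ← (1−ω)·-1.300 + ω·1.240 = 0.224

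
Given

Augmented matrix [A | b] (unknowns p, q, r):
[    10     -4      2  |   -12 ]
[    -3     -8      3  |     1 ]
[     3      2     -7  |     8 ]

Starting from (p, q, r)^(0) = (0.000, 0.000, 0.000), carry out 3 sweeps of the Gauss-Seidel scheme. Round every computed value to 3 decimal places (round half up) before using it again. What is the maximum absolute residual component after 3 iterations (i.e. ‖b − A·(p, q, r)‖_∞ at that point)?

Iteration 1:
  p = (-12 - (-4)·0.000 - (2)·0.000) / (10) = -1.200
  q = (1 - (-3)·-1.200 - (3)·0.000) / (-8) = 0.325
  r = (8 - (3)·-1.200 - (2)·0.325) / (-7) = -1.564
Iteration 2:
  p = (-12 - (-4)·0.325 - (2)·-1.564) / (10) = -0.757
  q = (1 - (-3)·-0.757 - (3)·-1.564) / (-8) = -0.428
  r = (8 - (3)·-0.757 - (2)·-0.428) / (-7) = -1.590
Iteration 3:
  p = (-12 - (-4)·-0.428 - (2)·-1.590) / (10) = -1.053
  q = (1 - (-3)·-1.053 - (3)·-1.590) / (-8) = -0.326
  r = (8 - (3)·-1.053 - (2)·-0.326) / (-7) = -1.687
Residual b − A·x = (0.600, 0.294, 0.002); ∞-norm = 0.600

0.600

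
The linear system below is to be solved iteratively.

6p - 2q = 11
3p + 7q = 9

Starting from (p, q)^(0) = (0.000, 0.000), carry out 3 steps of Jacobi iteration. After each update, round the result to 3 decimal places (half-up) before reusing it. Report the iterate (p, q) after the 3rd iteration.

Iteration 1:
  p = (11 - (-2)·0.000) / (6) = 1.833
  q = (9 - (3)·0.000) / (7) = 1.286
Iteration 2:
  p = (11 - (-2)·1.286) / (6) = 2.262
  q = (9 - (3)·1.833) / (7) = 0.500
Iteration 3:
  p = (11 - (-2)·0.500) / (6) = 2.000
  q = (9 - (3)·2.262) / (7) = 0.316

(2.000, 0.316)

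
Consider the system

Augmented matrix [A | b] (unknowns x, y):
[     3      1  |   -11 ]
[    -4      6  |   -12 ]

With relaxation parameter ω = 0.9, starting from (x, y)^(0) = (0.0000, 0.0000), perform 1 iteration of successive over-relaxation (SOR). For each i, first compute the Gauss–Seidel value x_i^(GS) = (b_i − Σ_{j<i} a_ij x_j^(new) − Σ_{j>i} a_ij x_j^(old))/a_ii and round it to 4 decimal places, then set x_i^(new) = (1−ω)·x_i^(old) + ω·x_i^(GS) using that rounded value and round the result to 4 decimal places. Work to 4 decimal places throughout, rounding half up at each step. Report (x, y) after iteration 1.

Iteration 1:
  x: GS value = (-11 - (1)·0.0000) / (3) = -3.6667;  x ← (1−ω)·0.0000 + ω·-3.6667 = -3.3000
  y: GS value = (-12 - (-4)·-3.3000) / (6) = -4.2000;  y ← (1−ω)·0.0000 + ω·-4.2000 = -3.7800

(-3.3000, -3.7800)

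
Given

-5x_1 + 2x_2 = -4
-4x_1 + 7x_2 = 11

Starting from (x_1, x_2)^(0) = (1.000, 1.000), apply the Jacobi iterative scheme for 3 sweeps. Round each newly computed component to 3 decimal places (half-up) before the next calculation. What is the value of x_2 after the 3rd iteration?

Iteration 1:
  x_1 = (-4 - (2)·1.000) / (-5) = 1.200
  x_2 = (11 - (-4)·1.000) / (7) = 2.143
Iteration 2:
  x_1 = (-4 - (2)·2.143) / (-5) = 1.657
  x_2 = (11 - (-4)·1.200) / (7) = 2.257
Iteration 3:
  x_1 = (-4 - (2)·2.257) / (-5) = 1.703
  x_2 = (11 - (-4)·1.657) / (7) = 2.518

2.518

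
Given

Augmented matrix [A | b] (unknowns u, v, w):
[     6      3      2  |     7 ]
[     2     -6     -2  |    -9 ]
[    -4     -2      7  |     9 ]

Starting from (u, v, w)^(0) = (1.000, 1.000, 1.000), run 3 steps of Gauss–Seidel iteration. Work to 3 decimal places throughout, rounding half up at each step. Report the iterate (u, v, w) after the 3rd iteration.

Iteration 1:
  u = (7 - (3)·1.000 - (2)·1.000) / (6) = 0.333
  v = (-9 - (2)·0.333 - (-2)·1.000) / (-6) = 1.278
  w = (9 - (-4)·0.333 - (-2)·1.278) / (7) = 1.841
Iteration 2:
  u = (7 - (3)·1.278 - (2)·1.841) / (6) = -0.086
  v = (-9 - (2)·-0.086 - (-2)·1.841) / (-6) = 0.858
  w = (9 - (-4)·-0.086 - (-2)·0.858) / (7) = 1.482
Iteration 3:
  u = (7 - (3)·0.858 - (2)·1.482) / (6) = 0.244
  v = (-9 - (2)·0.244 - (-2)·1.482) / (-6) = 1.087
  w = (9 - (-4)·0.244 - (-2)·1.087) / (7) = 1.736

(0.244, 1.087, 1.736)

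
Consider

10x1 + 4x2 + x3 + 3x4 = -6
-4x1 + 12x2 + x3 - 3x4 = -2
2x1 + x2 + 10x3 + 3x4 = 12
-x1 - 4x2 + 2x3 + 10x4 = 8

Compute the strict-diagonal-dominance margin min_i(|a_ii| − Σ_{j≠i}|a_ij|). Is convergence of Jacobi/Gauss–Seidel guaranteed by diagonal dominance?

row 1: |10| − (4+1+3) = 2
row 2: |12| − (4+1+3) = 4
row 3: |10| − (2+1+3) = 4
row 4: |10| − (1+4+2) = 3
minimum over rows = 2 → strictly diagonally dominant (convergence guaranteed)

2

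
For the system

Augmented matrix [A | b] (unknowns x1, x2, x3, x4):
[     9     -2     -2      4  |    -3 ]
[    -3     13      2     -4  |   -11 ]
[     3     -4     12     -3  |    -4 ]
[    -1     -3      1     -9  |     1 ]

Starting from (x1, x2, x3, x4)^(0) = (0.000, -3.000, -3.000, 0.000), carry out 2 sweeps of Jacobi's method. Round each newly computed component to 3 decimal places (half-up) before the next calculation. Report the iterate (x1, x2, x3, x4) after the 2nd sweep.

Iteration 1:
  x1 = (-3 - (-2)·-3.000 - (-2)·-3.000 - (4)·0.000) / (9) = -1.667
  x2 = (-11 - (-3)·0.000 - (2)·-3.000 - (-4)·0.000) / (13) = -0.385
  x3 = (-4 - (3)·0.000 - (-4)·-3.000 - (-3)·0.000) / (12) = -1.333
  x4 = (1 - (-1)·0.000 - (-3)·-3.000 - (1)·-3.000) / (-9) = 0.556
Iteration 2:
  x1 = (-3 - (-2)·-0.385 - (-2)·-1.333 - (4)·0.556) / (9) = -0.962
  x2 = (-11 - (-3)·-1.667 - (2)·-1.333 - (-4)·0.556) / (13) = -0.855
  x3 = (-4 - (3)·-1.667 - (-4)·-0.385 - (-3)·0.556) / (12) = 0.094
  x4 = (1 - (-1)·-1.667 - (-3)·-0.385 - (1)·-1.333) / (-9) = 0.054

(-0.962, -0.855, 0.094, 0.054)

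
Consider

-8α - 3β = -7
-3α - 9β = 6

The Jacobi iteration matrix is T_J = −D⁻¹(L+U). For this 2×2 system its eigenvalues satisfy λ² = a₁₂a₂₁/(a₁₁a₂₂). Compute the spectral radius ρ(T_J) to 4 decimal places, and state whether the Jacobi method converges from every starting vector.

0.3536

a₁₂a₂₁/(a₁₁a₂₂) = (-3)·(-3) / ((-8)·(-9)) = 0.125000
ρ = √|0.125000| = √0.125000 = 0.3536
ρ < 1, so Jacobi converges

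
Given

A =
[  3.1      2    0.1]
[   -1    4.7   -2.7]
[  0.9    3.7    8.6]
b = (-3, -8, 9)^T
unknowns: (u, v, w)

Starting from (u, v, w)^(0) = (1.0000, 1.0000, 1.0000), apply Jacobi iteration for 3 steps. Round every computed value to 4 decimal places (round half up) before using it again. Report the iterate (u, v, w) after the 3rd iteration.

Iteration 1:
  u = (-3 - (2)·1.0000 - (0.1)·1.0000) / (3.1) = -1.6452
  v = (-8 - (-1)·1.0000 - (-2.7)·1.0000) / (4.7) = -0.9149
  w = (9 - (0.9)·1.0000 - (3.7)·1.0000) / (8.6) = 0.5116
Iteration 2:
  u = (-3 - (2)·-0.9149 - (0.1)·0.5116) / (3.1) = -0.3940
  v = (-8 - (-1)·-1.6452 - (-2.7)·0.5116) / (4.7) = -1.7583
  w = (9 - (0.9)·-1.6452 - (3.7)·-0.9149) / (8.6) = 1.6123
Iteration 3:
  u = (-3 - (2)·-1.7583 - (0.1)·1.6123) / (3.1) = 0.1146
  v = (-8 - (-1)·-0.3940 - (-2.7)·1.6123) / (4.7) = -0.8597
  w = (9 - (0.9)·-0.3940 - (3.7)·-1.7583) / (8.6) = 1.8442

(0.1146, -0.8597, 1.8442)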